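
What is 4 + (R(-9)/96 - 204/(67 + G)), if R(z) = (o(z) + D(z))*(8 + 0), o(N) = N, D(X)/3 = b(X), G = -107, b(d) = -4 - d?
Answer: 48/5 ≈ 9.6000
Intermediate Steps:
D(X) = -12 - 3*X (D(X) = 3*(-4 - X) = -12 - 3*X)
R(z) = -96 - 16*z (R(z) = (z + (-12 - 3*z))*(8 + 0) = (-12 - 2*z)*8 = -96 - 16*z)
4 + (R(-9)/96 - 204/(67 + G)) = 4 + ((-96 - 16*(-9))/96 - 204/(67 - 107)) = 4 + ((-96 + 144)*(1/96) - 204/(-40)) = 4 + (48*(1/96) - 204*(-1/40)) = 4 + (½ + 51/10) = 4 + 28/5 = 48/5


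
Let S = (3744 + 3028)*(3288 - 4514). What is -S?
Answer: 8302472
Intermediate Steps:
S = -8302472 (S = 6772*(-1226) = -8302472)
-S = -1*(-8302472) = 8302472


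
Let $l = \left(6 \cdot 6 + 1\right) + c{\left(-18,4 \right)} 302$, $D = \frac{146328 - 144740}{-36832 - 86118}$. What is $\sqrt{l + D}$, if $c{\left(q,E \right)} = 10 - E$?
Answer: $\frac{3 \sqrt{31056208531}}{12295} \approx 43.0$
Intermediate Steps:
$D = - \frac{794}{61475}$ ($D = \frac{1588}{-122950} = 1588 \left(- \frac{1}{122950}\right) = - \frac{794}{61475} \approx -0.012916$)
$l = 1849$ ($l = \left(6 \cdot 6 + 1\right) + \left(10 - 4\right) 302 = \left(36 + 1\right) + \left(10 - 4\right) 302 = 37 + 6 \cdot 302 = 37 + 1812 = 1849$)
$\sqrt{l + D} = \sqrt{1849 - \frac{794}{61475}} = \sqrt{\frac{113666481}{61475}} = \frac{3 \sqrt{31056208531}}{12295}$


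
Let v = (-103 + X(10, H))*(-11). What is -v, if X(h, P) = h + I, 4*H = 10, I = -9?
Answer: -1122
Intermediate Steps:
H = 5/2 (H = (¼)*10 = 5/2 ≈ 2.5000)
X(h, P) = -9 + h (X(h, P) = h - 9 = -9 + h)
v = 1122 (v = (-103 + (-9 + 10))*(-11) = (-103 + 1)*(-11) = -102*(-11) = 1122)
-v = -1*1122 = -1122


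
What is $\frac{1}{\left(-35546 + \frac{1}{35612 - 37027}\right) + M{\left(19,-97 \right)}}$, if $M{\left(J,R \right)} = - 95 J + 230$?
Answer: $- \frac{1415}{52526216} \approx -2.6939 \cdot 10^{-5}$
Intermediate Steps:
$M{\left(J,R \right)} = 230 - 95 J$
$\frac{1}{\left(-35546 + \frac{1}{35612 - 37027}\right) + M{\left(19,-97 \right)}} = \frac{1}{\left(-35546 + \frac{1}{35612 - 37027}\right) + \left(230 - 1805\right)} = \frac{1}{\left(-35546 + \frac{1}{-1415}\right) + \left(230 - 1805\right)} = \frac{1}{\left(-35546 - \frac{1}{1415}\right) - 1575} = \frac{1}{- \frac{50297591}{1415} - 1575} = \frac{1}{- \frac{52526216}{1415}} = - \frac{1415}{52526216}$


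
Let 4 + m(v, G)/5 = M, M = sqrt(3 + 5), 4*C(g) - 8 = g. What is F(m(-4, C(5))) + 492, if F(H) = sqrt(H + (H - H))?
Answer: 492 + sqrt(-20 + 10*sqrt(2)) ≈ 492.0 + 2.4203*I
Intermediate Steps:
C(g) = 2 + g/4
M = 2*sqrt(2) (M = sqrt(8) = 2*sqrt(2) ≈ 2.8284)
m(v, G) = -20 + 10*sqrt(2) (m(v, G) = -20 + 5*(2*sqrt(2)) = -20 + 10*sqrt(2))
F(H) = sqrt(H) (F(H) = sqrt(H + 0) = sqrt(H))
F(m(-4, C(5))) + 492 = sqrt(-20 + 10*sqrt(2)) + 492 = 492 + sqrt(-20 + 10*sqrt(2))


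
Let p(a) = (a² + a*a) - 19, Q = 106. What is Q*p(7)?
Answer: 8374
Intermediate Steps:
p(a) = -19 + 2*a² (p(a) = (a² + a²) - 19 = 2*a² - 19 = -19 + 2*a²)
Q*p(7) = 106*(-19 + 2*7²) = 106*(-19 + 2*49) = 106*(-19 + 98) = 106*79 = 8374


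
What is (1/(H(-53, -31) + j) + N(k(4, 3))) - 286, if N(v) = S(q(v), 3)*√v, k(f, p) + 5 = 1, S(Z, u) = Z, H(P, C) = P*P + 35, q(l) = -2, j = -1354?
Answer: -426139/1490 - 4*I ≈ -286.0 - 4.0*I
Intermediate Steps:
H(P, C) = 35 + P² (H(P, C) = P² + 35 = 35 + P²)
k(f, p) = -4 (k(f, p) = -5 + 1 = -4)
N(v) = -2*√v
(1/(H(-53, -31) + j) + N(k(4, 3))) - 286 = (1/((35 + (-53)²) - 1354) - 4*I) - 286 = (1/((35 + 2809) - 1354) - 4*I) - 286 = (1/(2844 - 1354) - 4*I) - 286 = (1/1490 - 4*I) - 286 = -426139/1490 - 4*I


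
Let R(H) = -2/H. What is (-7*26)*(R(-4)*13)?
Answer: -1183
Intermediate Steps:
(-7*26)*(R(-4)*13) = (-7*26)*(-2/(-4)*13) = -182*(-2*(-1/4))*13 = -91*13 = -182*13/2 = -1183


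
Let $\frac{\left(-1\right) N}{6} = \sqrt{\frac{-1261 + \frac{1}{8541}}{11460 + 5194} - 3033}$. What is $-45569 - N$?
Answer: $-45569 + \frac{2 i \sqrt{1704650364812980013}}{7902323} \approx -45569.0 + 330.44 i$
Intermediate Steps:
$N = - \frac{2 i \sqrt{1704650364812980013}}{7902323}$ ($N = - 6 \sqrt{\frac{-1261 + \frac{1}{8541}}{11460 + 5194} - 3033} = - 6 \sqrt{\frac{-1261 + \frac{1}{8541}}{16654} - 3033} = - 6 \sqrt{\left(- \frac{10770200}{8541}\right) \frac{1}{16654} - 3033} = - 6 \sqrt{- \frac{5385100}{71120907} - 3033} = - 6 \sqrt{- \frac{215715096031}{71120907}} = - 6 \frac{i \sqrt{1704650364812980013}}{23706969} = - \frac{2 i \sqrt{1704650364812980013}}{7902323} \approx - 330.44 i$)
$-45569 - N = -45569 - - \frac{2 i \sqrt{1704650364812980013}}{7902323} = -45569 + \frac{2 i \sqrt{1704650364812980013}}{7902323}$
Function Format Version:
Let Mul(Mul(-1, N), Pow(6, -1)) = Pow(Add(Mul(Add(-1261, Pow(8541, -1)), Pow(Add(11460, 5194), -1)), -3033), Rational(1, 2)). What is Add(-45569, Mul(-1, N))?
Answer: Add(-45569, Mul(Rational(2, 7902323), I, Pow(1704650364812980013, Rational(1, 2)))) ≈ Add(-45569., Mul(330.44, I))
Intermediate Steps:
N = Mul(Rational(-2, 7902323), I, Pow(1704650364812980013, Rational(1, 2))) (N = Mul(-6, Pow(Add(Mul(Add(-1261, Pow(8541, -1)), Pow(Add(11460, 5194), -1)), -3033), Rational(1, 2))) = Mul(-6, Pow(Add(Mul(Add(-1261, Rational(1, 8541)), Pow(16654, -1)), -3033), Rational(1, 2))) = Mul(-6, Pow(Add(Mul(Rational(-10770200, 8541), Rational(1, 16654)), -3033), Rational(1, 2))) = Mul(-6, Pow(Add(Rational(-5385100, 71120907), -3033), Rational(1, 2))) = Mul(-6, Pow(Rational(-215715096031, 71120907), Rational(1, 2))) = Mul(-6, Mul(Rational(1, 23706969), I, Pow(1704650364812980013, Rational(1, 2)))) = Mul(Rational(-2, 7902323), I, Pow(1704650364812980013, Rational(1, 2))) ≈ Mul(-330.44, I))
Add(-45569, Mul(-1, N)) = Add(-45569, Mul(-1, Mul(Rational(-2, 7902323), I, Pow(1704650364812980013, Rational(1, 2))))) = Add(-45569, Mul(Rational(2, 7902323), I, Pow(1704650364812980013, Rational(1, 2))))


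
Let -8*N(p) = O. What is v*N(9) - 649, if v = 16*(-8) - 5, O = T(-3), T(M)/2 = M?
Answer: -2995/4 ≈ -748.75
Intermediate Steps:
T(M) = 2*M
O = -6 (O = 2*(-3) = -6)
N(p) = 3/4 (N(p) = -1/8*(-6) = 3/4)
v = -133 (v = -128 - 5 = -133)
v*N(9) - 649 = -133*3/4 - 649 = -399/4 - 649 = -2995/4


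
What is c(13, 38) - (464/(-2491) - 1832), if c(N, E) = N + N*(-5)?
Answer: 4434444/2491 ≈ 1780.2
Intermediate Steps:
c(N, E) = -4*N (c(N, E) = N - 5*N = -4*N)
c(13, 38) - (464/(-2491) - 1832) = -4*13 - (464/(-2491) - 1832) = -52 - (464*(-1/2491) - 1832) = -52 - (-464/2491 - 1832) = -52 - 1*(-4563976/2491) = -52 + 4563976/2491 = 4434444/2491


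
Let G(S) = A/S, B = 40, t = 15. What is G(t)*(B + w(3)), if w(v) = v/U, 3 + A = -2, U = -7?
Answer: -277/21 ≈ -13.190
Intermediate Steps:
A = -5 (A = -3 - 2 = -5)
w(v) = -v/7 (w(v) = v/(-7) = v*(-1/7) = -v/7)
G(S) = -5/S
G(t)*(B + w(3)) = (-5/15)*(40 - 1/7*3) = (-5*1/15)*(40 - 3/7) = -1/3*277/7 = -277/21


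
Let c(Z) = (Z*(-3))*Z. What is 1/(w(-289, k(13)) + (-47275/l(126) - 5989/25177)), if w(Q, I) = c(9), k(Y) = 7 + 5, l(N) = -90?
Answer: 453186/127816535 ≈ 0.0035456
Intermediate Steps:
c(Z) = -3*Z² (c(Z) = (-3*Z)*Z = -3*Z²)
k(Y) = 12
w(Q, I) = -243 (w(Q, I) = -3*9² = -3*81 = -243)
1/(w(-289, k(13)) + (-47275/l(126) - 5989/25177)) = 1/(-243 + (-47275/(-90) - 5989/25177)) = 1/(-243 + (-47275*(-1/90) - 5989*1/25177)) = 1/(-243 + (9455/18 - 5989/25177)) = 1/(-243 + 237940733/453186) = 1/(127816535/453186) = 453186/127816535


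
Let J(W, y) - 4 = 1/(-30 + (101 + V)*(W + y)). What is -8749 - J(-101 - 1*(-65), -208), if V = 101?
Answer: -431680453/49318 ≈ -8753.0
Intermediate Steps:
J(W, y) = 4 + 1/(-30 + 202*W + 202*y) (J(W, y) = 4 + 1/(-30 + (101 + 101)*(W + y)) = 4 + 1/(-30 + 202*(W + y)) = 4 + 1/(-30 + (202*W + 202*y)) = 4 + 1/(-30 + 202*W + 202*y))
-8749 - J(-101 - 1*(-65), -208) = -8749 - (-119 + 808*(-101 - 1*(-65)) + 808*(-208))/(2*(-15 + 101*(-101 - 1*(-65)) + 101*(-208))) = -8749 - (-119 + 808*(-101 + 65) - 168064)/(2*(-15 + 101*(-101 + 65) - 21008)) = -8749 - (-119 + 808*(-36) - 168064)/(2*(-15 + 101*(-36) - 21008)) = -8749 - (-119 - 29088 - 168064)/(2*(-15 - 3636 - 21008)) = -8749 - (-197271)/(2*(-24659)) = -8749 - (-1)*(-197271)/(2*24659) = -8749 - 1*197271/49318 = -8749 - 197271/49318 = -431680453/49318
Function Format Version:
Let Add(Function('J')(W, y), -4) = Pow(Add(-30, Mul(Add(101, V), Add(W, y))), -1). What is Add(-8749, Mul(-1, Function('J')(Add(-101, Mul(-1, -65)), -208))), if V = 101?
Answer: Rational(-431680453, 49318) ≈ -8753.0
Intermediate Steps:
Function('J')(W, y) = Add(4, Pow(Add(-30, Mul(202, W), Mul(202, y)), -1)) (Function('J')(W, y) = Add(4, Pow(Add(-30, Mul(Add(101, 101), Add(W, y))), -1)) = Add(4, Pow(Add(-30, Mul(202, Add(W, y))), -1)) = Add(4, Pow(Add(-30, Add(Mul(202, W), Mul(202, y))), -1)) = Add(4, Pow(Add(-30, Mul(202, W), Mul(202, y)), -1)))
Add(-8749, Mul(-1, Function('J')(Add(-101, Mul(-1, -65)), -208))) = Add(-8749, Mul(-1, Mul(Rational(1, 2), Pow(Add(-15, Mul(101, Add(-101, Mul(-1, -65))), Mul(101, -208)), -1), Add(-119, Mul(808, Add(-101, Mul(-1, -65))), Mul(808, -208))))) = Add(-8749, Mul(-1, Mul(Rational(1, 2), Pow(Add(-15, Mul(101, Add(-101, 65)), -21008), -1), Add(-119, Mul(808, Add(-101, 65)), -168064)))) = Add(-8749, Mul(-1, Mul(Rational(1, 2), Pow(Add(-15, Mul(101, -36), -21008), -1), Add(-119, Mul(808, -36), -168064)))) = Add(-8749, Mul(-1, Mul(Rational(1, 2), Pow(Add(-15, -3636, -21008), -1), Add(-119, -29088, -168064)))) = Add(-8749, Mul(-1, Mul(Rational(1, 2), Pow(-24659, -1), -197271))) = Add(-8749, Mul(-1, Mul(Rational(1, 2), Rational(-1, 24659), -197271))) = Add(-8749, Mul(-1, Rational(197271, 49318))) = Add(-8749, Rational(-197271, 49318)) = Rational(-431680453, 49318)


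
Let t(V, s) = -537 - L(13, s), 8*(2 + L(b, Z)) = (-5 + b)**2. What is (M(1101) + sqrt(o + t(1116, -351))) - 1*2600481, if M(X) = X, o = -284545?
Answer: -2599380 + 4*I*sqrt(17818) ≈ -2.5994e+6 + 533.94*I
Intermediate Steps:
L(b, Z) = -2 + (-5 + b)**2/8
t(V, s) = -543 (t(V, s) = -537 - (-2 + (-5 + 13)**2/8) = -537 - (-2 + (1/8)*8**2) = -537 - (-2 + (1/8)*64) = -537 - (-2 + 8) = -537 - 1*6 = -537 - 6 = -543)
(M(1101) + sqrt(o + t(1116, -351))) - 1*2600481 = (1101 + sqrt(-284545 - 543)) - 1*2600481 = (1101 + sqrt(-285088)) - 2600481 = (1101 + 4*I*sqrt(17818)) - 2600481 = -2599380 + 4*I*sqrt(17818)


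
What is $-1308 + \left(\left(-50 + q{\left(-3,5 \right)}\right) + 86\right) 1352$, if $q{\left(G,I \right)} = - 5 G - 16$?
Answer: $46012$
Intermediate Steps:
$q{\left(G,I \right)} = -16 - 5 G$
$-1308 + \left(\left(-50 + q{\left(-3,5 \right)}\right) + 86\right) 1352 = -1308 + \left(\left(-50 - 1\right) + 86\right) 1352 = -1308 + \left(-51 + 86\right) 1352 = -1308 + 35 \cdot 1352 = -1308 + 47320 = 46012$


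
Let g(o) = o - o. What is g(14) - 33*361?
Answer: -11913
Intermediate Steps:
g(o) = 0
g(14) - 33*361 = 0 - 33*361 = 0 - 1*11913 = 0 - 11913 = -11913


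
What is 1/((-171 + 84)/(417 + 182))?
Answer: -599/87 ≈ -6.8851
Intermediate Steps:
1/((-171 + 84)/(417 + 182)) = 1/(-87/599) = -599/87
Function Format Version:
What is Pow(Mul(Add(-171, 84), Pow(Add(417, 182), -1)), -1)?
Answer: Rational(-599, 87) ≈ -6.8851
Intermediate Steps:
Pow(Mul(Add(-171, 84), Pow(Add(417, 182), -1)), -1) = Pow(Mul(-87, Pow(599, -1)), -1) = Pow(Mul(-87, Rational(1, 599)), -1) = Pow(Rational(-87, 599), -1) = Rational(-599, 87)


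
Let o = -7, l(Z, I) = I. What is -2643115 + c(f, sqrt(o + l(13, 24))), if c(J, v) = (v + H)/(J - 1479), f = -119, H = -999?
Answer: -4223696771/1598 - sqrt(17)/1598 ≈ -2.6431e+6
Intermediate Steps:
c(J, v) = (-999 + v)/(-1479 + J) (c(J, v) = (v - 999)/(J - 1479) = (-999 + v)/(-1479 + J))
-2643115 + c(f, sqrt(o + l(13, 24))) = -2643115 + (-999 + sqrt(-7 + 24))/(-1479 - 119) = -2643115 + (-999 + sqrt(17))/(-1598) = -2643115 - (-999 + sqrt(17))/1598 = -2643115 + (999/1598 - sqrt(17)/1598) = -4223696771/1598 - sqrt(17)/1598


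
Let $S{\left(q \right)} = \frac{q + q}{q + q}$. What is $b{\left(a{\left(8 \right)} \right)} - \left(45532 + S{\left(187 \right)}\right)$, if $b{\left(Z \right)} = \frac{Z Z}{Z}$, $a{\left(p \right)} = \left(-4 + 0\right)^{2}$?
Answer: $-45517$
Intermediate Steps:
$S{\left(q \right)} = 1$ ($S{\left(q \right)} = \frac{2 q}{2 q} = 2 q \frac{1}{2 q} = 1$)
$a{\left(p \right)} = 16$ ($a{\left(p \right)} = \left(-4\right)^{2} = 16$)
$b{\left(Z \right)} = Z$ ($b{\left(Z \right)} = \frac{Z^{2}}{Z} = Z$)
$b{\left(a{\left(8 \right)} \right)} - \left(45532 + S{\left(187 \right)}\right) = 16 - 45533 = -45517$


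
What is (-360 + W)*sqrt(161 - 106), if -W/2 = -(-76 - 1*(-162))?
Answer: -188*sqrt(55) ≈ -1394.2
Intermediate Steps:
W = 172 (W = -(-2)*(-76 - 1*(-162)) = -(-2)*(-76 + 162) = -(-2)*86 = -2*(-86) = 172)
(-360 + W)*sqrt(161 - 106) = (-360 + 172)*sqrt(161 - 106) = -188*sqrt(55)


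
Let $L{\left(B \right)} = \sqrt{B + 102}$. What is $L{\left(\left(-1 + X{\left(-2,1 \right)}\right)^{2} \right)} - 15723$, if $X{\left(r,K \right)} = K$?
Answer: $-15723 + \sqrt{102} \approx -15713.0$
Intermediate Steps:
$L{\left(B \right)} = \sqrt{102 + B}$
$L{\left(\left(-1 + X{\left(-2,1 \right)}\right)^{2} \right)} - 15723 = \sqrt{102 + \left(-1 + 1\right)^{2}} - 15723 = \sqrt{102 + 0^{2}} - 15723 = \sqrt{102 + 0} - 15723 = \sqrt{102} - 15723 = -15723 + \sqrt{102}$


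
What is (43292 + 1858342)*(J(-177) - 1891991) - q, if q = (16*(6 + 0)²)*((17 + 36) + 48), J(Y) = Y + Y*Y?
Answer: -3538634769102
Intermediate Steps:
J(Y) = Y + Y²
q = 58176 (q = (16*6²)*(53 + 48) = (16*36)*101 = 576*101 = 58176)
(43292 + 1858342)*(J(-177) - 1891991) - q = (43292 + 1858342)*(-177*(1 - 177) - 1891991) - 1*58176 = 1901634*(-177*(-176) - 1891991) - 58176 = 1901634*(31152 - 1891991) - 58176 = 1901634*(-1860839) - 58176 = -3538634710926 - 58176 = -3538634769102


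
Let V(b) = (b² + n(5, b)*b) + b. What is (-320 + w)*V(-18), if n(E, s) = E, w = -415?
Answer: -158760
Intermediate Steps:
V(b) = b² + 6*b (V(b) = (b² + 5*b) + b = b² + 6*b)
(-320 + w)*V(-18) = (-320 - 415)*(-18*(6 - 18)) = -(-13230)*(-12) = -735*216 = -158760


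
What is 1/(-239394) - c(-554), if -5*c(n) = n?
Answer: -132624281/1196970 ≈ -110.80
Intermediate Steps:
c(n) = -n/5
1/(-239394) - c(-554) = 1/(-239394) - (-1)*(-554)/5 = -1/239394 - 1*554/5 = -1/239394 - 554/5 = -132624281/1196970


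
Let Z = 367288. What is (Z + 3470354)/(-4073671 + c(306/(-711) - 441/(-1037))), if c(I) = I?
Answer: -157195572783/166863674876 ≈ -0.94206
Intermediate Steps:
(Z + 3470354)/(-4073671 + c(306/(-711) - 441/(-1037))) = (367288 + 3470354)/(-4073671 + (306/(-711) - 441/(-1037))) = 3837642/(-4073671 + (306*(-1/711) - 441*(-1/1037))) = 3837642/(-4073671 + (-34/79 + 441/1037)) = 3837642/(-4073671 - 419/81923) = 3837642/(-333727349752/81923) = 3837642*(-81923/333727349752) = -157195572783/166863674876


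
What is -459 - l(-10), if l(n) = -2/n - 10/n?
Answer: -2301/5 ≈ -460.20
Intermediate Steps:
l(n) = -12/n
-459 - l(-10) = -459 - (-12)/(-10) = -459 - (-12)*(-1)/10 = -459 - 1*6/5 = -459 - 6/5 = -2301/5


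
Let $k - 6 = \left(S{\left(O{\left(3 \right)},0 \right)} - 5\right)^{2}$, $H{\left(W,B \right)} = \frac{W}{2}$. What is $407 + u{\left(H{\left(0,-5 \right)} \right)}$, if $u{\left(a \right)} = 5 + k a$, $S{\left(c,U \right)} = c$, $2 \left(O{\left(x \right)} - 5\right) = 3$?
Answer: $412$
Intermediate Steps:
$H{\left(W,B \right)} = \frac{W}{2}$ ($H{\left(W,B \right)} = W \frac{1}{2} = \frac{W}{2}$)
$O{\left(x \right)} = \frac{13}{2}$ ($O{\left(x \right)} = 5 + \frac{1}{2} \cdot 3 = 5 + \frac{3}{2} = \frac{13}{2}$)
$k = \frac{33}{4}$ ($k = 6 + \left(\frac{13}{2} - 5\right)^{2} = 6 + \left(\frac{3}{2}\right)^{2} = 6 + \frac{9}{4} = \frac{33}{4} \approx 8.25$)
$u{\left(a \right)} = 5 + \frac{33 a}{4}$
$407 + u{\left(H{\left(0,-5 \right)} \right)} = 407 + \left(5 + \frac{33 \cdot \frac{1}{2} \cdot 0}{4}\right) = 407 + \left(5 + \frac{33}{4} \cdot 0\right) = 407 + \left(5 + 0\right) = 407 + 5 = 412$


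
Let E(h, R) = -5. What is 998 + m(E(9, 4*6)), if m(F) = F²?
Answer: 1023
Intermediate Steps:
998 + m(E(9, 4*6)) = 998 + (-5)² = 998 + 25 = 1023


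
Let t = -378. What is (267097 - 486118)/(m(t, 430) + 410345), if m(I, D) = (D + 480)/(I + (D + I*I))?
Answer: -5217664276/9775512305 ≈ -0.53375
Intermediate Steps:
m(I, D) = (480 + D)/(D + I + I**2) (m(I, D) = (480 + D)/(I + (D + I**2)) = (480 + D)/(D + I + I**2))
(267097 - 486118)/(m(t, 430) + 410345) = (267097 - 486118)/((480 + 430)/(430 - 378 + (-378)**2) + 410345) = -219021/(910/(430 - 378 + 142884) + 410345) = -219021/(910/142936 + 410345) = -219021/((1/142936)*910 + 410345) = -219021/(455/71468 + 410345) = -219021/29326536915/71468 = -219021*71468/29326536915 = -5217664276/9775512305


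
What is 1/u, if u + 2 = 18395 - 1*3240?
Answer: 1/15153 ≈ 6.5994e-5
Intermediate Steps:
u = 15153 (u = -2 + (18395 - 1*3240) = -2 + (18395 - 3240) = -2 + 15155 = 15153)
1/u = 1/15153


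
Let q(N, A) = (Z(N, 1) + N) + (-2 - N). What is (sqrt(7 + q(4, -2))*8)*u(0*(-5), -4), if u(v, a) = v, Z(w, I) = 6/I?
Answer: 0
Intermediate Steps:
q(N, A) = 4 (q(N, A) = (6/1 + N) + (-2 - N) = (6*1 + N) + (-2 - N) = (6 + N) + (-2 - N) = 4)
(sqrt(7 + q(4, -2))*8)*u(0*(-5), -4) = (sqrt(7 + 4)*8)*(0*(-5)) = (sqrt(11)*8)*0 = (8*sqrt(11))*0 = 0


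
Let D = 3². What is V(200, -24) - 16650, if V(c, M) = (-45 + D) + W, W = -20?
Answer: -16706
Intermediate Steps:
D = 9
V(c, M) = -56 (V(c, M) = (-45 + 9) - 20 = -36 - 20 = -56)
V(200, -24) - 16650 = -56 - 16650 = -16706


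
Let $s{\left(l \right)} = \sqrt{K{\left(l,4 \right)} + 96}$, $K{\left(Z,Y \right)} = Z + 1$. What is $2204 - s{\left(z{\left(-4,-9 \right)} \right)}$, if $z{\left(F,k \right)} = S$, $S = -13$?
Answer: $2204 - 2 \sqrt{21} \approx 2194.8$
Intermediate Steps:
$K{\left(Z,Y \right)} = 1 + Z$
$z{\left(F,k \right)} = -13$
$s{\left(l \right)} = \sqrt{97 + l}$ ($s{\left(l \right)} = \sqrt{\left(1 + l\right) + 96} = \sqrt{97 + l}$)
$2204 - s{\left(z{\left(-4,-9 \right)} \right)} = 2204 - \sqrt{97 - 13} = 2204 - \sqrt{84} = 2204 - 2 \sqrt{21}$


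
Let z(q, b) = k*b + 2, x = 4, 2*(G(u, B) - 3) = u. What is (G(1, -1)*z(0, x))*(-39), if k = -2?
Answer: 819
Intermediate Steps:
G(u, B) = 3 + u/2
z(q, b) = 2 - 2*b (z(q, b) = -2*b + 2 = 2 - 2*b)
(G(1, -1)*z(0, x))*(-39) = ((3 + (½)*1)*(2 - 2*4))*(-39) = ((3 + ½)*(2 - 8))*(-39) = ((7/2)*(-6))*(-39) = -21*(-39) = 819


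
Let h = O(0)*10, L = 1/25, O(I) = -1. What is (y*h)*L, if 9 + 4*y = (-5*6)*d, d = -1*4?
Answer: -111/10 ≈ -11.100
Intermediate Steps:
d = -4
L = 1/25 ≈ 0.040000
h = -10 (h = -1*10 = -10)
y = 111/4 (y = -9/4 + (-5*6*(-4))/4 = -9/4 + (-30*(-4))/4 = -9/4 + (¼)*120 = -9/4 + 30 = 111/4 ≈ 27.750)
(y*h)*L = ((111/4)*(-10))*(1/25) = -555/2*1/25 = -111/10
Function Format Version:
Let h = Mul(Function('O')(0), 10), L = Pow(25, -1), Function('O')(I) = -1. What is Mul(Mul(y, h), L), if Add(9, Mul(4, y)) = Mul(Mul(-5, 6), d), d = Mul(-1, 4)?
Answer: Rational(-111, 10) ≈ -11.100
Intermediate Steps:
d = -4
L = Rational(1, 25) ≈ 0.040000
h = -10 (h = Mul(-1, 10) = -10)
y = Rational(111, 4) (y = Add(Rational(-9, 4), Mul(Rational(1, 4), Mul(Mul(-5, 6), -4))) = Add(Rational(-9, 4), Mul(Rational(1, 4), Mul(-30, -4))) = Add(Rational(-9, 4), Mul(Rational(1, 4), 120)) = Add(Rational(-9, 4), 30) = Rational(111, 4) ≈ 27.750)
Mul(Mul(y, h), L) = Mul(Mul(Rational(111, 4), -10), Rational(1, 25)) = Mul(Rational(-555, 2), Rational(1, 25)) = Rational(-111, 10)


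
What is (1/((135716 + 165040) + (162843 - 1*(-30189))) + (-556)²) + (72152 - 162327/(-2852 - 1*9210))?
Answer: 1135529249839633/2978035428 ≈ 3.8130e+5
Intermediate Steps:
(1/((135716 + 165040) + (162843 - 1*(-30189))) + (-556)²) + (72152 - 162327/(-2852 - 1*9210)) = (1/(300756 + (162843 + 30189)) + 309136) + (72152 - 162327/(-2852 - 9210)) = (1/(300756 + 193032) + 309136) + (72152 - 162327/(-12062)) = (1/493788 + 309136) + (72152 - 162327*(-1/12062)) = (1/493788 + 309136) + (72152 + 162327/12062) = 152647647169/493788 + 870459751/12062 = 1135529249839633/2978035428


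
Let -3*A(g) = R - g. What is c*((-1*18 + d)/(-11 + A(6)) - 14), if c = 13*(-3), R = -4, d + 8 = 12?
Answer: 10920/23 ≈ 474.78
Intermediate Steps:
d = 4 (d = -8 + 12 = 4)
c = -39
A(g) = 4/3 + g/3 (A(g) = -(-4 - g)/3 = 4/3 + g/3)
c*((-1*18 + d)/(-11 + A(6)) - 14) = -39*((-1*18 + 4)/(-11 + (4/3 + (⅓)*6)) - 14) = -39*((-18 + 4)/(-11 + (4/3 + 2)) - 14) = -39*(-14/(-11 + 10/3) - 14) = -39*(-14/(-23/3) - 14) = -39*(-14*(-3/23) - 14) = -39*(42/23 - 14) = -39*(-280/23) = 10920/23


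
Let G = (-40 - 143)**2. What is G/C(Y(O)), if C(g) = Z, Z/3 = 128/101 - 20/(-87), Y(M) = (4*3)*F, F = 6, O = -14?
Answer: 98089281/13156 ≈ 7455.9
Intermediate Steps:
G = 33489 (G = (-183)**2 = 33489)
Y(M) = 72 (Y(M) = (4*3)*6 = 12*6 = 72)
Z = 13156/2929 (Z = 3*(128/101 - 20/(-87)) = 3*(128*(1/101) - 20*(-1/87)) = 3*(128/101 + 20/87) = 3*(13156/8787) = 13156/2929 ≈ 4.4916)
C(g) = 13156/2929
G/C(Y(O)) = 33489/(13156/2929) = 33489*(2929/13156) = 98089281/13156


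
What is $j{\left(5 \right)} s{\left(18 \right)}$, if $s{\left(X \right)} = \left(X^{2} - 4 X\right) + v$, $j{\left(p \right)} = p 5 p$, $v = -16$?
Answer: $29500$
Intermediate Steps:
$j{\left(p \right)} = 5 p^{2}$ ($j{\left(p \right)} = 5 p p = 5 p^{2}$)
$s{\left(X \right)} = -16 + X^{2} - 4 X$ ($s{\left(X \right)} = \left(X^{2} - 4 X\right) - 16 = -16 + X^{2} - 4 X$)
$j{\left(5 \right)} s{\left(18 \right)} = 5 \cdot 5^{2} \left(-16 + 18^{2} - 72\right) = 5 \cdot 25 \left(-16 + 324 - 72\right) = 125 \cdot 236 = 29500$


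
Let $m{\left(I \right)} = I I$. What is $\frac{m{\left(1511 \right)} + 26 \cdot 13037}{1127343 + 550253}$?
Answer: $\frac{2622083}{1677596} \approx 1.563$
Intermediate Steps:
$m{\left(I \right)} = I^{2}$
$\frac{m{\left(1511 \right)} + 26 \cdot 13037}{1127343 + 550253} = \frac{1511^{2} + 26 \cdot 13037}{1127343 + 550253} = \frac{2283121 + 338962}{1677596} = 2622083 \cdot \frac{1}{1677596} = \frac{2622083}{1677596}$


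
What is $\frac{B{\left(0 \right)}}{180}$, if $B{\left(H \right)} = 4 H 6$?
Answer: $0$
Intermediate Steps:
$B{\left(H \right)} = 24 H$
$\frac{B{\left(0 \right)}}{180} = \frac{24 \cdot 0}{180} = 0 \cdot \frac{1}{180} = 0$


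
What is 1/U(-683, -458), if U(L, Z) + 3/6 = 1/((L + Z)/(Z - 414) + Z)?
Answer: -796470/399979 ≈ -1.9913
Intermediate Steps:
U(L, Z) = -½ + 1/(Z + (L + Z)/(-414 + Z)) (U(L, Z) = -½ + 1/((L + Z)/(Z - 414) + Z) = -½ + 1/((L + Z)/(-414 + Z) + Z) = -½ + 1/(Z + (L + Z)/(-414 + Z)))
1/U(-683, -458) = 1/((-828 - 1*(-683) - 1*(-458)² + 415*(-458))/(2*(-683 + (-458)² - 413*(-458)))) = 1/((-828 + 683 - 1*209764 - 190070)/(2*(-683 + 209764 + 189154))) = 1/((½)*(-828 + 683 - 209764 - 190070)/398235) = 1/((½)*(1/398235)*(-399979)) = 1/(-399979/796470) = -796470/399979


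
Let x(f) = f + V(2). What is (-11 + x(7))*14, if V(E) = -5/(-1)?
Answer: 14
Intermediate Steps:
V(E) = 5 (V(E) = -5*(-1) = 5)
x(f) = 5 + f (x(f) = f + 5 = 5 + f)
(-11 + x(7))*14 = (-11 + (5 + 7))*14 = (-11 + 12)*14 = 1*14 = 14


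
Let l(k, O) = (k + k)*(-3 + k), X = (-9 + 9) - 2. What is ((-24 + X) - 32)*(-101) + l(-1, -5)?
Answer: 5866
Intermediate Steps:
X = -2 (X = 0 - 2 = -2)
l(k, O) = 2*k*(-3 + k) (l(k, O) = (2*k)*(-3 + k) = 2*k*(-3 + k))
((-24 + X) - 32)*(-101) + l(-1, -5) = ((-24 - 2) - 32)*(-101) + 2*(-1)*(-3 - 1) = (-26 - 32)*(-101) + 2*(-1)*(-4) = -58*(-101) + 8 = 5858 + 8 = 5866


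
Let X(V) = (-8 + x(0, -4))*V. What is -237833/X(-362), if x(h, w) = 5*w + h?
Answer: -237833/10136 ≈ -23.464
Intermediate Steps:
x(h, w) = h + 5*w
X(V) = -28*V (X(V) = (-8 + (0 + 5*(-4)))*V = (-8 + (0 - 20))*V = (-8 - 20)*V = -28*V)
-237833/X(-362) = -237833/((-28*(-362))) = -237833/10136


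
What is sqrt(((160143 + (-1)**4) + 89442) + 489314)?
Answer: 30*sqrt(821) ≈ 859.59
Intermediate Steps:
sqrt(((160143 + (-1)**4) + 89442) + 489314) = sqrt(((160143 + 1) + 89442) + 489314) = sqrt((160144 + 89442) + 489314) = sqrt(249586 + 489314) = sqrt(738900) = 30*sqrt(821)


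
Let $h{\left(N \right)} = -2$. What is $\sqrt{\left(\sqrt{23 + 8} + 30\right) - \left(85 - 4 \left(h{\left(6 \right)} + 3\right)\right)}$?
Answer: $\sqrt{-51 + \sqrt{31}} \approx 6.7403 i$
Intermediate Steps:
$\sqrt{\left(\sqrt{23 + 8} + 30\right) - \left(85 - 4 \left(h{\left(6 \right)} + 3\right)\right)} = \sqrt{\left(\sqrt{23 + 8} + 30\right) - \left(85 - 4 \left(-2 + 3\right)\right)} = \sqrt{\left(\sqrt{31} + 30\right) - \left(85 - 4\right)} = \sqrt{\left(30 + \sqrt{31}\right) - 81} = \sqrt{-51 + \sqrt{31}}$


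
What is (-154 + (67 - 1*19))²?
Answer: 11236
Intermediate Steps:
(-154 + (67 - 1*19))² = (-154 + (67 - 19))² = (-154 + 48)² = (-106)² = 11236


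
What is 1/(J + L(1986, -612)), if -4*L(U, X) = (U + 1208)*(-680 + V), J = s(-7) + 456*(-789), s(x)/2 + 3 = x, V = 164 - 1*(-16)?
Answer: 1/39446 ≈ 2.5351e-5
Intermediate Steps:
V = 180 (V = 164 + 16 = 180)
s(x) = -6 + 2*x
J = -359804 (J = (-6 + 2*(-7)) + 456*(-789) = (-6 - 14) - 359784 = -20 - 359784 = -359804)
L(U, X) = 151000 + 125*U (L(U, X) = -(U + 1208)*(-680 + 180)/4 = -(1208 + U)*(-500)/4 = -(-604000 - 500*U)/4 = 151000 + 125*U)
1/(J + L(1986, -612)) = 1/(-359804 + (151000 + 125*1986)) = 1/(-359804 + (151000 + 248250)) = 1/(-359804 + 399250) = 1/39446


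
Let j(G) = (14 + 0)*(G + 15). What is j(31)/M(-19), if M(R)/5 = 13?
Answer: 644/65 ≈ 9.9077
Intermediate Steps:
M(R) = 65 (M(R) = 5*13 = 65)
j(G) = 210 + 14*G (j(G) = 14*(15 + G) = 210 + 14*G)
j(31)/M(-19) = (210 + 14*31)/65 = (210 + 434)*(1/65) = 644*(1/65) = 644/65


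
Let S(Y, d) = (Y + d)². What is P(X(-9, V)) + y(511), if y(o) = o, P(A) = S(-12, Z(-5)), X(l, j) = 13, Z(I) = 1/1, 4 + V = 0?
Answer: 632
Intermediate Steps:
V = -4 (V = -4 + 0 = -4)
Z(I) = 1
P(A) = 121 (P(A) = (-12 + 1)² = (-11)² = 121)
P(X(-9, V)) + y(511) = 121 + 511 = 632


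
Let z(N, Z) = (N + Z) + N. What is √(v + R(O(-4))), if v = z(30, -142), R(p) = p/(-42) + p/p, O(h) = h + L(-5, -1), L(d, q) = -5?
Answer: I*√15834/14 ≈ 8.9881*I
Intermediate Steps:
z(N, Z) = Z + 2*N
O(h) = -5 + h (O(h) = h - 5 = -5 + h)
R(p) = 1 - p/42 (R(p) = p*(-1/42) + 1 = -p/42 + 1 = 1 - p/42)
v = -82 (v = -142 + 2*30 = -142 + 60 = -82)
√(v + R(O(-4))) = √(-82 + (1 - (-5 - 4)/42)) = √(-82 + (1 - 1/42*(-9))) = √(-82 + (1 + 3/14)) = √(-82 + 17/14) = √(-1131/14) = I*√15834/14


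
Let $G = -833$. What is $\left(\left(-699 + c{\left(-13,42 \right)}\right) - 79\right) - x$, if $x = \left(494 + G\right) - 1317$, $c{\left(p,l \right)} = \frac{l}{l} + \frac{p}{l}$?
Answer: $\frac{36905}{42} \approx 878.69$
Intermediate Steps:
$c{\left(p,l \right)} = 1 + \frac{p}{l}$
$x = -1656$ ($x = \left(494 - 833\right) - 1317 = -339 - 1317 = -1656$)
$\left(\left(-699 + c{\left(-13,42 \right)}\right) - 79\right) - x = \left(\left(-699 + \frac{42 - 13}{42}\right) - 79\right) - -1656 = \left(\left(-699 + \frac{1}{42} \cdot 29\right) - 79\right) + 1656 = \left(\left(-699 + \frac{29}{42}\right) - 79\right) + 1656 = \left(- \frac{29329}{42} - 79\right) + 1656 = - \frac{32647}{42} + 1656 = \frac{36905}{42}$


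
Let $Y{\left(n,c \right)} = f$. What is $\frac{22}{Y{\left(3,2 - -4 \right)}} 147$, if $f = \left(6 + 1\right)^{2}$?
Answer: $66$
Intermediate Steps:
$f = 49$ ($f = 7^{2} = 49$)
$Y{\left(n,c \right)} = 49$
$\frac{22}{Y{\left(3,2 - -4 \right)}} 147 = \frac{22}{49} \cdot 147 = 66$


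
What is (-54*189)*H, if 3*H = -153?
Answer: 520506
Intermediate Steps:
H = -51 (H = (1/3)*(-153) = -51)
(-54*189)*H = -54*189*(-51) = -10206*(-51) = 520506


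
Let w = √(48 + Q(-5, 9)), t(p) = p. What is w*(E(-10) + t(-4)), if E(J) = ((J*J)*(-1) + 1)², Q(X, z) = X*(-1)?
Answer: 9797*√53 ≈ 71323.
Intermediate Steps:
Q(X, z) = -X
w = √53 (w = √(48 - 1*(-5)) = √(48 + 5) = √53 ≈ 7.2801)
E(J) = (1 - J²)² (E(J) = (J²*(-1) + 1)² = (-J² + 1)² = (1 - J²)²)
w*(E(-10) + t(-4)) = √53*((-1 + (-10)²)² - 4) = √53*((-1 + 100)² - 4) = √53*(99² - 4) = √53*(9801 - 4) = √53*9797 = 9797*√53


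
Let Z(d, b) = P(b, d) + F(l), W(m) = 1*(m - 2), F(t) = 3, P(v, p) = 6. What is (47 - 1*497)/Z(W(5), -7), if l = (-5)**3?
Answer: -50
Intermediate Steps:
l = -125
W(m) = -2 + m (W(m) = 1*(-2 + m) = -2 + m)
Z(d, b) = 9 (Z(d, b) = 6 + 3 = 9)
(47 - 1*497)/Z(W(5), -7) = (47 - 1*497)/9 = (47 - 497)*(1/9) = -450*1/9 = -50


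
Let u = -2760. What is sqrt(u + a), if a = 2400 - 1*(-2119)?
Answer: sqrt(1759) ≈ 41.940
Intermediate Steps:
a = 4519 (a = 2400 + 2119 = 4519)
sqrt(u + a) = sqrt(-2760 + 4519) = sqrt(1759)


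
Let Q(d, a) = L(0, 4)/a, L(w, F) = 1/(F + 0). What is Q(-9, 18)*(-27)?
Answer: -3/8 ≈ -0.37500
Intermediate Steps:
L(w, F) = 1/F
Q(d, a) = 1/(4*a)
Q(-9, 18)*(-27) = ((1/4)/18)*(-27) = ((1/4)*(1/18))*(-27) = (1/72)*(-27) = -3/8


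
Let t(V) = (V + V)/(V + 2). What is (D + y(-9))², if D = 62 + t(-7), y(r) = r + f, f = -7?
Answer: 59536/25 ≈ 2381.4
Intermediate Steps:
t(V) = 2*V/(2 + V) (t(V) = (2*V)/(2 + V) = 2*V/(2 + V))
y(r) = -7 + r (y(r) = r - 7 = -7 + r)
D = 324/5 (D = 62 + 2*(-7)/(2 - 7) = 62 + 2*(-7)/(-5) = 62 + 2*(-7)*(-⅕) = 62 + 14/5 = 324/5 ≈ 64.800)
(D + y(-9))² = (324/5 + (-7 - 9))² = (324/5 - 16)² = (244/5)² = 59536/25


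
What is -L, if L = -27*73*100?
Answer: 197100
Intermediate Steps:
L = -197100 (L = -1971*100 = -197100)
-L = -1*(-197100) = 197100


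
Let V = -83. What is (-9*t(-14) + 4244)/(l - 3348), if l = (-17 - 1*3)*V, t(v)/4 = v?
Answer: -1187/422 ≈ -2.8128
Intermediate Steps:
t(v) = 4*v
l = 1660 (l = (-17 - 1*3)*(-83) = (-17 - 3)*(-83) = -20*(-83) = 1660)
(-9*t(-14) + 4244)/(l - 3348) = (-36*(-14) + 4244)/(1660 - 3348) = (-9*(-56) + 4244)/(-1688) = (504 + 4244)*(-1/1688) = 4748*(-1/1688) = -1187/422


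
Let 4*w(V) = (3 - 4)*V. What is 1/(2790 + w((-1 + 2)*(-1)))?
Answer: 4/11161 ≈ 0.00035839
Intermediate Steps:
w(V) = -V/4 (w(V) = ((3 - 4)*V)/4 = (-V)/4 = -V/4)
1/(2790 + w((-1 + 2)*(-1))) = 1/(2790 - (-1 + 2)*(-1)/4) = 1/(2790 - (-1)/4) = 1/(2790 - ¼*(-1)) = 1/(2790 + ¼) = 1/(11161/4) = 4/11161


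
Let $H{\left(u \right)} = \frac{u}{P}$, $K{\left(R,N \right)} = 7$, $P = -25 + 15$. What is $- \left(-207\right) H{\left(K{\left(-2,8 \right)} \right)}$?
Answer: $- \frac{1449}{10} \approx -144.9$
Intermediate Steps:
$P = -10$
$H{\left(u \right)} = - \frac{u}{10}$ ($H{\left(u \right)} = \frac{u}{-10} = u \left(- \frac{1}{10}\right) = - \frac{u}{10}$)
$- \left(-207\right) H{\left(K{\left(-2,8 \right)} \right)} = - \left(-207\right) \left(\left(- \frac{1}{10}\right) 7\right) = - \frac{\left(-207\right) \left(-7\right)}{10} = \left(-1\right) \frac{1449}{10} = - \frac{1449}{10}$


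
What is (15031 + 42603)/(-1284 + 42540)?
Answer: 28817/20628 ≈ 1.3970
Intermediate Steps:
(15031 + 42603)/(-1284 + 42540) = 57634/41256 = 57634*(1/41256) = 28817/20628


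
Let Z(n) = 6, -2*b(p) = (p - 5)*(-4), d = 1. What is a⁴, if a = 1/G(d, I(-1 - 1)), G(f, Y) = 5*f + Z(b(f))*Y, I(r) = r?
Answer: 1/2401 ≈ 0.00041649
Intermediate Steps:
b(p) = -10 + 2*p (b(p) = -(p - 5)*(-4)/2 = -(-5 + p)*(-4)/2 = -(20 - 4*p)/2 = -10 + 2*p)
G(f, Y) = 5*f + 6*Y
a = -⅐ (a = 1/(5*1 + 6*(-1 - 1)) = 1/(5 + 6*(-2)) = 1/(5 - 12) = 1/(-7) = -⅐ ≈ -0.14286)
a⁴ = (-⅐)⁴ = 1/2401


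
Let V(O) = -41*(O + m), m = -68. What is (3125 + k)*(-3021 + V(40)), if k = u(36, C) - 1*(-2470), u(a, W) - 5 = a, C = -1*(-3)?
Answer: -10556228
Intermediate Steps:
C = 3
u(a, W) = 5 + a
V(O) = 2788 - 41*O (V(O) = -41*(O - 68) = -41*(-68 + O) = 2788 - 41*O)
k = 2511 (k = (5 + 36) - 1*(-2470) = 41 + 2470 = 2511)
(3125 + k)*(-3021 + V(40)) = (3125 + 2511)*(-3021 + (2788 - 41*40)) = 5636*(-3021 + (2788 - 1640)) = 5636*(-3021 + 1148) = 5636*(-1873) = -10556228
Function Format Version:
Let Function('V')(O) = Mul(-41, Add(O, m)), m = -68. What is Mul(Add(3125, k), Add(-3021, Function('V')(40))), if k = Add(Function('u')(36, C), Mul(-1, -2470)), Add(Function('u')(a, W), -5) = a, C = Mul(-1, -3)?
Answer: -10556228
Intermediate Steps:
C = 3
Function('u')(a, W) = Add(5, a)
Function('V')(O) = Add(2788, Mul(-41, O)) (Function('V')(O) = Mul(-41, Add(O, -68)) = Mul(-41, Add(-68, O)) = Add(2788, Mul(-41, O)))
k = 2511 (k = Add(Add(5, 36), Mul(-1, -2470)) = Add(41, 2470) = 2511)
Mul(Add(3125, k), Add(-3021, Function('V')(40))) = Mul(Add(3125, 2511), Add(-3021, Add(2788, Mul(-41, 40)))) = Mul(5636, Add(-3021, Add(2788, -1640))) = Mul(5636, Add(-3021, 1148)) = Mul(5636, -1873) = -10556228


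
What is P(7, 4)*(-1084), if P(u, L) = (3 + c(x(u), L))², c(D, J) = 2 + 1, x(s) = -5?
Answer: -39024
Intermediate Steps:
c(D, J) = 3
P(u, L) = 36 (P(u, L) = (3 + 3)² = 6² = 36)
P(7, 4)*(-1084) = 36*(-1084) = -39024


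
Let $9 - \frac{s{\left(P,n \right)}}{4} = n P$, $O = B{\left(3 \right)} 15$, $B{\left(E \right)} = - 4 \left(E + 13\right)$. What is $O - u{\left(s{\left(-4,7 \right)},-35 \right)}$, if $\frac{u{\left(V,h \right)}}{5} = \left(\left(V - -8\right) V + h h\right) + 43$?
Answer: $-122740$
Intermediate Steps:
$B{\left(E \right)} = -52 - 4 E$ ($B{\left(E \right)} = - 4 \left(13 + E\right) = -52 - 4 E$)
$O = -960$ ($O = \left(-52 - 12\right) 15 = \left(-64\right) 15 = -960$)
$s{\left(P,n \right)} = 36 - 4 P n$ ($s{\left(P,n \right)} = 36 - 4 n P = 36 - 4 P n$)
$u{\left(V,h \right)} = 215 + 5 h^{2} + 5 V \left(8 + V\right)$ ($u{\left(V,h \right)} = 5 \left(\left(\left(V - -8\right) V + h h\right) + 43\right) = 5 \left(\left(\left(V + 8\right) V + h^{2}\right) + 43\right) = 5 \left(\left(\left(8 + V\right) V + h^{2}\right) + 43\right) = 5 \left(\left(V \left(8 + V\right) + h^{2}\right) + 43\right) = 5 \left(\left(h^{2} + V \left(8 + V\right)\right) + 43\right) = 5 \left(43 + h^{2} + V \left(8 + V\right)\right) = 215 + 5 h^{2} + 5 V \left(8 + V\right)$)
$O - u{\left(s{\left(-4,7 \right)},-35 \right)} = -960 - \left(215 + 5 \left(36 - \left(-16\right) 7\right)^{2} + 5 \left(-35\right)^{2} + 40 \left(36 - \left(-16\right) 7\right)\right) = -960 - \left(215 + 5 \left(36 + 112\right)^{2} + 5 \cdot 1225 + 40 \left(36 + 112\right)\right) = -960 - \left(215 + 5 \cdot 148^{2} + 6125 + 40 \cdot 148\right) = -960 - \left(215 + 5 \cdot 21904 + 6125 + 5920\right) = -960 - \left(215 + 109520 + 6125 + 5920\right) = -960 - 121780 = -122740$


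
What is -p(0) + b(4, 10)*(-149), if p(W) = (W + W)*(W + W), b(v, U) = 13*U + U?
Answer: -20860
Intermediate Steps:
b(v, U) = 14*U
p(W) = 4*W**2 (p(W) = (2*W)*(2*W) = 4*W**2)
-p(0) + b(4, 10)*(-149) = -4*0**2 + (14*10)*(-149) = -4*0 + 140*(-149) = -1*0 - 20860 = 0 - 20860 = -20860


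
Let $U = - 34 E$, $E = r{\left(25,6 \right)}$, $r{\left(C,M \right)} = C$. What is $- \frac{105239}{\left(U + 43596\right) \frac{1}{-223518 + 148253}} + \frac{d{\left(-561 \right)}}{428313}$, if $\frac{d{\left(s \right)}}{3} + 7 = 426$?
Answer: $\frac{1130862458561859}{6102889166} \approx 1.853 \cdot 10^{5}$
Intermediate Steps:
$E = 25$
$U = -850$ ($U = \left(-34\right) 25 = -850$)
$d{\left(s \right)} = 1257$ ($d{\left(s \right)} = -21 + 3 \cdot 426 = -21 + 1278 = 1257$)
$- \frac{105239}{\left(U + 43596\right) \frac{1}{-223518 + 148253}} + \frac{d{\left(-561 \right)}}{428313} = - \frac{105239}{\left(-850 + 43596\right) \frac{1}{-223518 + 148253}} + \frac{1257}{428313} = - \frac{105239}{42746 \frac{1}{-75265}} + 1257 \cdot \frac{1}{428313} = - \frac{105239}{42746 \left(- \frac{1}{75265}\right)} + \frac{419}{142771} = - \frac{105239}{- \frac{42746}{75265}} + \frac{419}{142771} = \left(-105239\right) \left(- \frac{75265}{42746}\right) + \frac{419}{142771} = \frac{7920813335}{42746} + \frac{419}{142771} = \frac{1130862458561859}{6102889166}$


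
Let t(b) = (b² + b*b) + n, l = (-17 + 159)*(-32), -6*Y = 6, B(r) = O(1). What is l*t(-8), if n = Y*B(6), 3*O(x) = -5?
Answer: -1767616/3 ≈ -5.8921e+5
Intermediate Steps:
O(x) = -5/3 (O(x) = (⅓)*(-5) = -5/3)
B(r) = -5/3
Y = -1 (Y = -⅙*6 = -1)
l = -4544 (l = 142*(-32) = -4544)
n = 5/3 (n = -1*(-5/3) = 5/3 ≈ 1.6667)
t(b) = 5/3 + 2*b² (t(b) = (b² + b*b) + 5/3 = (b² + b²) + 5/3 = 2*b² + 5/3 = 5/3 + 2*b²)
l*t(-8) = -4544*(5/3 + 2*(-8)²) = -4544*(5/3 + 2*64) = -4544*(5/3 + 128) = -4544*389/3 = -1767616/3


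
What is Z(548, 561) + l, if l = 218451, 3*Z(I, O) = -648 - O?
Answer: 218048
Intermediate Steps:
Z(I, O) = -216 - O/3 (Z(I, O) = (-648 - O)/3 = -216 - O/3)
Z(548, 561) + l = (-216 - ⅓*561) + 218451 = (-216 - 187) + 218451 = -403 + 218451 = 218048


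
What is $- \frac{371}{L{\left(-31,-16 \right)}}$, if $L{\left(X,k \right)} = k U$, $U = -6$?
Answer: $- \frac{371}{96} \approx -3.8646$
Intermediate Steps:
$L{\left(X,k \right)} = - 6 k$ ($L{\left(X,k \right)} = k \left(-6\right) = - 6 k$)
$- \frac{371}{L{\left(-31,-16 \right)}} = - \frac{371}{\left(-6\right) \left(-16\right)} = - \frac{371}{96}$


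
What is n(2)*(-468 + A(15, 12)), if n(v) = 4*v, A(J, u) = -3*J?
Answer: -4104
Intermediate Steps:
n(2)*(-468 + A(15, 12)) = (4*2)*(-468 - 3*15) = 8*(-468 - 45) = 8*(-513) = -4104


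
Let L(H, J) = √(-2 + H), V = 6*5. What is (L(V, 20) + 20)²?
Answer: 428 + 80*√7 ≈ 639.66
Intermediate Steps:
V = 30
(L(V, 20) + 20)² = (√(-2 + 30) + 20)² = (√28 + 20)² = (2*√7 + 20)² = (20 + 2*√7)²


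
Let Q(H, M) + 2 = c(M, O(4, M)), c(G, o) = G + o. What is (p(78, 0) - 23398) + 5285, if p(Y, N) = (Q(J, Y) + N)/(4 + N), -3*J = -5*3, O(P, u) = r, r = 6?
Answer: -36185/2 ≈ -18093.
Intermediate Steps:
O(P, u) = 6
J = 5 (J = -(-5)*3/3 = -⅓*(-15) = 5)
Q(H, M) = 4 + M (Q(H, M) = -2 + (M + 6) = -2 + (6 + M) = 4 + M)
p(Y, N) = (4 + N + Y)/(4 + N) (p(Y, N) = ((4 + Y) + N)/(4 + N) = (4 + N + Y)/(4 + N))
(p(78, 0) - 23398) + 5285 = ((4 + 0 + 78)/(4 + 0) - 23398) + 5285 = (82/4 - 23398) + 5285 = ((¼)*82 - 23398) + 5285 = (41/2 - 23398) + 5285 = -46755/2 + 5285 = -36185/2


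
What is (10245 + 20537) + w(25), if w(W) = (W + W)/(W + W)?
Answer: 30783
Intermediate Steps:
w(W) = 1 (w(W) = (2*W)/((2*W)) = (2*W)*(1/(2*W)) = 1)
(10245 + 20537) + w(25) = (10245 + 20537) + 1 = 30782 + 1 = 30783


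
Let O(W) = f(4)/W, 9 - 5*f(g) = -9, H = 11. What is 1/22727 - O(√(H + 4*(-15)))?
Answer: 1/22727 + 18*I/35 ≈ 4.4001e-5 + 0.51429*I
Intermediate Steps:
f(g) = 18/5 (f(g) = 9/5 - ⅕*(-9) = 9/5 + 9/5 = 18/5)
O(W) = 18/(5*W)
1/22727 - O(√(H + 4*(-15))) = 1/22727 - 18/(5*(√(11 + 4*(-15)))) = 1/22727 - 18/(5*(√(11 - 60))) = 1/22727 - 18/(5*(√(-49))) = 1/22727 - 18/(5*(7*I)) = 1/22727 - 18*(-I/7)/5 = 1/22727 - (-18)*I/35 = 1/22727 + 18*I/35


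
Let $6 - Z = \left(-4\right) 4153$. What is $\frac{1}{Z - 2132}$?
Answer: $\frac{1}{14486} \approx 6.9032 \cdot 10^{-5}$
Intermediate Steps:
$Z = 16618$ ($Z = 6 - \left(-4\right) 4153 = 6 - -16612 = 6 + 16612 = 16618$)
$\frac{1}{Z - 2132} = \frac{1}{16618 - 2132} = \frac{1}{14486}$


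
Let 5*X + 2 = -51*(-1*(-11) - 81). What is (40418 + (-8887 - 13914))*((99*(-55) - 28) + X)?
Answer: -419231749/5 ≈ -8.3846e+7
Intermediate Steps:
X = 3568/5 (X = -2/5 + (-51*(-1*(-11) - 81))/5 = -2/5 + (-51*(11 - 81))/5 = -2/5 + (-51*(-70))/5 = -2/5 + (1/5)*3570 = -2/5 + 714 = 3568/5 ≈ 713.60)
(40418 + (-8887 - 13914))*((99*(-55) - 28) + X) = (40418 + (-8887 - 13914))*((99*(-55) - 28) + 3568/5) = (40418 - 22801)*((-5445 - 28) + 3568/5) = 17617*(-5473 + 3568/5) = 17617*(-23797/5) = -419231749/5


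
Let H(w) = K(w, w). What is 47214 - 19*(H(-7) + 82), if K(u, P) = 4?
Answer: 45580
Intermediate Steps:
H(w) = 4
47214 - 19*(H(-7) + 82) = 47214 - 19*(4 + 82) = 47214 - 19*86 = 47214 - 1634 = 45580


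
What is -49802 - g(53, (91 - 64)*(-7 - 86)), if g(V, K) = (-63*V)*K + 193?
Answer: -8434224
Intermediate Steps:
g(V, K) = 193 - 63*K*V (g(V, K) = -63*K*V + 193 = 193 - 63*K*V)
-49802 - g(53, (91 - 64)*(-7 - 86)) = -49802 - (193 - 63*(91 - 64)*(-7 - 86)*53) = -49802 - (193 - 63*27*(-93)*53) = -49802 - (193 - 63*(-2511)*53) = -49802 - (193 + 8384229) = -49802 - 1*8384422 = -49802 - 8384422 = -8434224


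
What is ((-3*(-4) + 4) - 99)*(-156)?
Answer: 12948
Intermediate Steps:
((-3*(-4) + 4) - 99)*(-156) = ((12 + 4) - 99)*(-156) = (16 - 99)*(-156) = -83*(-156) = 12948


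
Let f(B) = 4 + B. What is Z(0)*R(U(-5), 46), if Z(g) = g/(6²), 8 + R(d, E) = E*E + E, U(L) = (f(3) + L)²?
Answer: 0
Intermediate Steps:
U(L) = (7 + L)² (U(L) = ((4 + 3) + L)² = (7 + L)²)
R(d, E) = -8 + E + E² (R(d, E) = -8 + (E*E + E) = -8 + (E² + E) = -8 + (E + E²) = -8 + E + E²)
Z(g) = g/36
Z(0)*R(U(-5), 46) = ((1/36)*0)*(-8 + 46 + 46²) = 0*(-8 + 46 + 2116) = 0*2154 = 0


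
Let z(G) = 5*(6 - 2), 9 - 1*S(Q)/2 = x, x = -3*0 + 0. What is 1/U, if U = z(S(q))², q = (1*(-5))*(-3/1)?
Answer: 1/400 ≈ 0.0025000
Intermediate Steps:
x = 0 (x = 0 + 0 = 0)
q = 15 (q = -(-15) = -5*(-3) = 15)
S(Q) = 18 (S(Q) = 18 - 2*0 = 18 + 0 = 18)
z(G) = 20 (z(G) = 5*4 = 20)
U = 400 (U = 20² = 400)
1/U = 1/400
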